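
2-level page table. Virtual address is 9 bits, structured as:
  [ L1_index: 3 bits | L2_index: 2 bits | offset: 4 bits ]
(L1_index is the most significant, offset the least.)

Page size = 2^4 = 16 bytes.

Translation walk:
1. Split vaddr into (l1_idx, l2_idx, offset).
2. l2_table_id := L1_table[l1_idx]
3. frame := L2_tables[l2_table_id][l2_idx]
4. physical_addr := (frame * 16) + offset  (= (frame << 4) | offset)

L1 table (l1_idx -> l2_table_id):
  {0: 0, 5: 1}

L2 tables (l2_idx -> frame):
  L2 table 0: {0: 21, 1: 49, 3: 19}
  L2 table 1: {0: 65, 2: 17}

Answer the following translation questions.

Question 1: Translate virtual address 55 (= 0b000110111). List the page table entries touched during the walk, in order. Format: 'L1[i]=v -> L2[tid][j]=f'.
Answer: L1[0]=0 -> L2[0][3]=19

Derivation:
vaddr = 55 = 0b000110111
Split: l1_idx=0, l2_idx=3, offset=7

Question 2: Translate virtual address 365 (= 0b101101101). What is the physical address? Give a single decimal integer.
vaddr = 365 = 0b101101101
Split: l1_idx=5, l2_idx=2, offset=13
L1[5] = 1
L2[1][2] = 17
paddr = 17 * 16 + 13 = 285

Answer: 285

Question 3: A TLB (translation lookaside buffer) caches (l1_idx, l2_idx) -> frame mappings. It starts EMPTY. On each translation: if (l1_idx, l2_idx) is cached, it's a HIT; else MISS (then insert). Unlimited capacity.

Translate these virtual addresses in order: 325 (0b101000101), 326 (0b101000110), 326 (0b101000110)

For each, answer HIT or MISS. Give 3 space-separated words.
Answer: MISS HIT HIT

Derivation:
vaddr=325: (5,0) not in TLB -> MISS, insert
vaddr=326: (5,0) in TLB -> HIT
vaddr=326: (5,0) in TLB -> HIT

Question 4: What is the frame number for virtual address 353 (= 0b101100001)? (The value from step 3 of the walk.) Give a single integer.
vaddr = 353: l1_idx=5, l2_idx=2
L1[5] = 1; L2[1][2] = 17

Answer: 17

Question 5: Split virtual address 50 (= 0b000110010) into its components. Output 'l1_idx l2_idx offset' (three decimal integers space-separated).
vaddr = 50 = 0b000110010
  top 3 bits -> l1_idx = 0
  next 2 bits -> l2_idx = 3
  bottom 4 bits -> offset = 2

Answer: 0 3 2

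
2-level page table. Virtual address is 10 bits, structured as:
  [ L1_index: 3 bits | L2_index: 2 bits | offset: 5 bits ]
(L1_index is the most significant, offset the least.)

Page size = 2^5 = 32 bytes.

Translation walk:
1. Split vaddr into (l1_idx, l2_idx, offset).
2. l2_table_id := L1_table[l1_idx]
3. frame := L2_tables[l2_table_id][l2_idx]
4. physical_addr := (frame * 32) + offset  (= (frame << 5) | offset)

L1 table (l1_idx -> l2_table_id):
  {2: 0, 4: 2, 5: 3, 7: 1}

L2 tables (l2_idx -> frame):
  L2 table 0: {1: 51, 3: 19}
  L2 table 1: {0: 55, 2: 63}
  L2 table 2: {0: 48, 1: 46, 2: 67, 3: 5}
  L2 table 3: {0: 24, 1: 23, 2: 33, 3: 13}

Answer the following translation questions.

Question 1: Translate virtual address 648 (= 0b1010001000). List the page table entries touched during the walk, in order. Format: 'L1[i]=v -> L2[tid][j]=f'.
Answer: L1[5]=3 -> L2[3][0]=24

Derivation:
vaddr = 648 = 0b1010001000
Split: l1_idx=5, l2_idx=0, offset=8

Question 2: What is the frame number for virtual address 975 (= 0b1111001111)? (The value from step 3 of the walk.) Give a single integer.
Answer: 63

Derivation:
vaddr = 975: l1_idx=7, l2_idx=2
L1[7] = 1; L2[1][2] = 63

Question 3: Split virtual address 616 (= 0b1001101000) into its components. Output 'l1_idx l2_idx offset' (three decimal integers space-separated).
vaddr = 616 = 0b1001101000
  top 3 bits -> l1_idx = 4
  next 2 bits -> l2_idx = 3
  bottom 5 bits -> offset = 8

Answer: 4 3 8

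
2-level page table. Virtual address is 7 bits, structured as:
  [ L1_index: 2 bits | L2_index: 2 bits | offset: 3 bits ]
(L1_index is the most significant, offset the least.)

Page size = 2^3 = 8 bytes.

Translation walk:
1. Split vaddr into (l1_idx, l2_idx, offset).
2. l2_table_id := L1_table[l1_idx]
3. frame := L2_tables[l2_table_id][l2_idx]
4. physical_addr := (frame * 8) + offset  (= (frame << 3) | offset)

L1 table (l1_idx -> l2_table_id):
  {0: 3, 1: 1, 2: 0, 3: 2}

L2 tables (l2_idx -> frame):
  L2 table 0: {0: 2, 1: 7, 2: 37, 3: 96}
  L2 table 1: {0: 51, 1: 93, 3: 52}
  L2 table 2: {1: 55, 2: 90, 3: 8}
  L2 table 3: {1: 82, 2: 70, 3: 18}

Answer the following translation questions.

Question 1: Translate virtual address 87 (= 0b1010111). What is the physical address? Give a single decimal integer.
Answer: 303

Derivation:
vaddr = 87 = 0b1010111
Split: l1_idx=2, l2_idx=2, offset=7
L1[2] = 0
L2[0][2] = 37
paddr = 37 * 8 + 7 = 303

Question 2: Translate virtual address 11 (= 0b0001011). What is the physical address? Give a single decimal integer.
Answer: 659

Derivation:
vaddr = 11 = 0b0001011
Split: l1_idx=0, l2_idx=1, offset=3
L1[0] = 3
L2[3][1] = 82
paddr = 82 * 8 + 3 = 659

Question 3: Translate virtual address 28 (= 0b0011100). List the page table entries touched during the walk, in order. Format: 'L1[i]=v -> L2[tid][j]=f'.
Answer: L1[0]=3 -> L2[3][3]=18

Derivation:
vaddr = 28 = 0b0011100
Split: l1_idx=0, l2_idx=3, offset=4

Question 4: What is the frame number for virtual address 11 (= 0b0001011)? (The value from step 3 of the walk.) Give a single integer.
Answer: 82

Derivation:
vaddr = 11: l1_idx=0, l2_idx=1
L1[0] = 3; L2[3][1] = 82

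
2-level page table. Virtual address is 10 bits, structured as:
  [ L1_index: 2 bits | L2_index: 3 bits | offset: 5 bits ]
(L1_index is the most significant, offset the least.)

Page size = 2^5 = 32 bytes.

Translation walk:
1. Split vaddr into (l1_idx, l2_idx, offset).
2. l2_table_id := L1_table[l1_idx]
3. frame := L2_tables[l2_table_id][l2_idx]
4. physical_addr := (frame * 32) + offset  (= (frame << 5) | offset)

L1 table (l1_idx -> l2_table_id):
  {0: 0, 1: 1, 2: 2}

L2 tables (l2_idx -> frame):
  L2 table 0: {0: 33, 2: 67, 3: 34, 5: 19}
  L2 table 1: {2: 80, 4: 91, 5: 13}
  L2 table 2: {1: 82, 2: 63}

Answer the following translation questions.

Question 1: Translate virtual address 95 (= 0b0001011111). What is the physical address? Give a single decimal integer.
vaddr = 95 = 0b0001011111
Split: l1_idx=0, l2_idx=2, offset=31
L1[0] = 0
L2[0][2] = 67
paddr = 67 * 32 + 31 = 2175

Answer: 2175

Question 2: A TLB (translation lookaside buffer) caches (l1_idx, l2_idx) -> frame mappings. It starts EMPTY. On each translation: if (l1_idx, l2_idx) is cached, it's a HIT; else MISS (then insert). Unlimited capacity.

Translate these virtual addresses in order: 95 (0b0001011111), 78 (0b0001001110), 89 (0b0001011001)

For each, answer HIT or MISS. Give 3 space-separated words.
Answer: MISS HIT HIT

Derivation:
vaddr=95: (0,2) not in TLB -> MISS, insert
vaddr=78: (0,2) in TLB -> HIT
vaddr=89: (0,2) in TLB -> HIT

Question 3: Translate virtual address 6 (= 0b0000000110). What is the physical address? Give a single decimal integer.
Answer: 1062

Derivation:
vaddr = 6 = 0b0000000110
Split: l1_idx=0, l2_idx=0, offset=6
L1[0] = 0
L2[0][0] = 33
paddr = 33 * 32 + 6 = 1062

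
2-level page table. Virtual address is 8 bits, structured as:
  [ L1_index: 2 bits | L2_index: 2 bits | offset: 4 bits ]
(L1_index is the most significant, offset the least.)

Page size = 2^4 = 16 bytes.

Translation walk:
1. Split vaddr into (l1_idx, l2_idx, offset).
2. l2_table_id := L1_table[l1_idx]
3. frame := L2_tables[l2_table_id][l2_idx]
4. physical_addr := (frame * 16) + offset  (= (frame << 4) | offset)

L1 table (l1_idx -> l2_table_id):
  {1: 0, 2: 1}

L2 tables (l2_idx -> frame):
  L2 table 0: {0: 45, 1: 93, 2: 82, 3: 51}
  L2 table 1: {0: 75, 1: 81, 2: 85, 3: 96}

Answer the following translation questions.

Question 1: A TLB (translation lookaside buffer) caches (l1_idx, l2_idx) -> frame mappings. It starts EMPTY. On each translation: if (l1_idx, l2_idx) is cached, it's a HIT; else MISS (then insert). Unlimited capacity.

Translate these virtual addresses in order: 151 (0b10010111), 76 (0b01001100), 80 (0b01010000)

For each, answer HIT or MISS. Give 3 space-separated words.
vaddr=151: (2,1) not in TLB -> MISS, insert
vaddr=76: (1,0) not in TLB -> MISS, insert
vaddr=80: (1,1) not in TLB -> MISS, insert

Answer: MISS MISS MISS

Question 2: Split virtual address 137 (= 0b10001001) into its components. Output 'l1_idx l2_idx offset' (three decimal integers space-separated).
vaddr = 137 = 0b10001001
  top 2 bits -> l1_idx = 2
  next 2 bits -> l2_idx = 0
  bottom 4 bits -> offset = 9

Answer: 2 0 9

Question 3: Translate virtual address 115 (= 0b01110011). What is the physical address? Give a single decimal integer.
vaddr = 115 = 0b01110011
Split: l1_idx=1, l2_idx=3, offset=3
L1[1] = 0
L2[0][3] = 51
paddr = 51 * 16 + 3 = 819

Answer: 819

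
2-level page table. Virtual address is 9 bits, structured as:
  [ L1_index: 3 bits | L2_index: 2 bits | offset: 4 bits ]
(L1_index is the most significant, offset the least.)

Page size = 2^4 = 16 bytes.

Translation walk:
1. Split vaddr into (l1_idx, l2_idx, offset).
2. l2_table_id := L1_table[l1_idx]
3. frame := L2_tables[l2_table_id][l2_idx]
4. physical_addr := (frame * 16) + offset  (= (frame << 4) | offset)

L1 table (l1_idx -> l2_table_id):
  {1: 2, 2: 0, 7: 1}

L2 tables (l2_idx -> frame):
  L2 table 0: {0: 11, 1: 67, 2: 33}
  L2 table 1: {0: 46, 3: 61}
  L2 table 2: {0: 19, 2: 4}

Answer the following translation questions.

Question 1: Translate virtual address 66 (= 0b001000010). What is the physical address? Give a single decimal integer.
vaddr = 66 = 0b001000010
Split: l1_idx=1, l2_idx=0, offset=2
L1[1] = 2
L2[2][0] = 19
paddr = 19 * 16 + 2 = 306

Answer: 306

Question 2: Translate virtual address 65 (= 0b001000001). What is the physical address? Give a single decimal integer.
Answer: 305

Derivation:
vaddr = 65 = 0b001000001
Split: l1_idx=1, l2_idx=0, offset=1
L1[1] = 2
L2[2][0] = 19
paddr = 19 * 16 + 1 = 305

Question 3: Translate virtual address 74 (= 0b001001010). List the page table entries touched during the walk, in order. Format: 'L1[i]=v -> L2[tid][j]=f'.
Answer: L1[1]=2 -> L2[2][0]=19

Derivation:
vaddr = 74 = 0b001001010
Split: l1_idx=1, l2_idx=0, offset=10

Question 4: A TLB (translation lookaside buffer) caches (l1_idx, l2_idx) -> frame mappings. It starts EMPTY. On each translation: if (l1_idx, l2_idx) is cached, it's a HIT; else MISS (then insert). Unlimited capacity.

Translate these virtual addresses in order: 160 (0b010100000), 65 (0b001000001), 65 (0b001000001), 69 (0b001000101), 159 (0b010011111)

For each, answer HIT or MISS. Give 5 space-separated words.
Answer: MISS MISS HIT HIT MISS

Derivation:
vaddr=160: (2,2) not in TLB -> MISS, insert
vaddr=65: (1,0) not in TLB -> MISS, insert
vaddr=65: (1,0) in TLB -> HIT
vaddr=69: (1,0) in TLB -> HIT
vaddr=159: (2,1) not in TLB -> MISS, insert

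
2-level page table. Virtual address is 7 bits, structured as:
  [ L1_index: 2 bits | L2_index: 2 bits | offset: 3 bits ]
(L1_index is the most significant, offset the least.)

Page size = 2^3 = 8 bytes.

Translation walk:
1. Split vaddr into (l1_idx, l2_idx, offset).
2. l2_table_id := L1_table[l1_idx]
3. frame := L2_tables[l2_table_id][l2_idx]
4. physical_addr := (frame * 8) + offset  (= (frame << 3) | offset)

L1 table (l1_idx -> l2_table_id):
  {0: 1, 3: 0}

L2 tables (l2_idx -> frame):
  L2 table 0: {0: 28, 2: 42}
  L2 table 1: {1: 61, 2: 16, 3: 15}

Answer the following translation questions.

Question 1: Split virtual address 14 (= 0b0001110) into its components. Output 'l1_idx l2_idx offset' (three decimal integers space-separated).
Answer: 0 1 6

Derivation:
vaddr = 14 = 0b0001110
  top 2 bits -> l1_idx = 0
  next 2 bits -> l2_idx = 1
  bottom 3 bits -> offset = 6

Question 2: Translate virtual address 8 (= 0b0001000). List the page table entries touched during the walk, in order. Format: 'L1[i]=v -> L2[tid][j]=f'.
Answer: L1[0]=1 -> L2[1][1]=61

Derivation:
vaddr = 8 = 0b0001000
Split: l1_idx=0, l2_idx=1, offset=0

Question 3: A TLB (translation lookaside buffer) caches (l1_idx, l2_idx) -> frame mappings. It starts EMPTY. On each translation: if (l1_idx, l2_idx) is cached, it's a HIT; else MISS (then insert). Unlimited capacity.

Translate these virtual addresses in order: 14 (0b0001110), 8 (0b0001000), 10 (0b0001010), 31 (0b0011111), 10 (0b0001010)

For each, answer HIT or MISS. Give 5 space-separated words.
Answer: MISS HIT HIT MISS HIT

Derivation:
vaddr=14: (0,1) not in TLB -> MISS, insert
vaddr=8: (0,1) in TLB -> HIT
vaddr=10: (0,1) in TLB -> HIT
vaddr=31: (0,3) not in TLB -> MISS, insert
vaddr=10: (0,1) in TLB -> HIT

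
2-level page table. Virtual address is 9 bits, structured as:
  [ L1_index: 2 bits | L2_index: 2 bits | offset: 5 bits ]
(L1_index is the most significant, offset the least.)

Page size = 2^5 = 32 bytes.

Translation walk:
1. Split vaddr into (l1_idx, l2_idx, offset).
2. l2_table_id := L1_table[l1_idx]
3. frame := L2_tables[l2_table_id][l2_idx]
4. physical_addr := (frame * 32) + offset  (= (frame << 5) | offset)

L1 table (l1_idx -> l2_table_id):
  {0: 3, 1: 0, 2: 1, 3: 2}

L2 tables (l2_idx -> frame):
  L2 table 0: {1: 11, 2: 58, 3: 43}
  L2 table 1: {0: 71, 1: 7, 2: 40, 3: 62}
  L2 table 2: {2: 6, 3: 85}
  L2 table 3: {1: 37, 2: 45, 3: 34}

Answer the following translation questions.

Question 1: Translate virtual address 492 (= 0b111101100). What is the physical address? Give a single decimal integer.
vaddr = 492 = 0b111101100
Split: l1_idx=3, l2_idx=3, offset=12
L1[3] = 2
L2[2][3] = 85
paddr = 85 * 32 + 12 = 2732

Answer: 2732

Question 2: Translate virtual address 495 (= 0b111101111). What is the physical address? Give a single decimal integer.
vaddr = 495 = 0b111101111
Split: l1_idx=3, l2_idx=3, offset=15
L1[3] = 2
L2[2][3] = 85
paddr = 85 * 32 + 15 = 2735

Answer: 2735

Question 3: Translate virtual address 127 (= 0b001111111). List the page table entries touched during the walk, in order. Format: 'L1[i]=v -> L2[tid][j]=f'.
vaddr = 127 = 0b001111111
Split: l1_idx=0, l2_idx=3, offset=31

Answer: L1[0]=3 -> L2[3][3]=34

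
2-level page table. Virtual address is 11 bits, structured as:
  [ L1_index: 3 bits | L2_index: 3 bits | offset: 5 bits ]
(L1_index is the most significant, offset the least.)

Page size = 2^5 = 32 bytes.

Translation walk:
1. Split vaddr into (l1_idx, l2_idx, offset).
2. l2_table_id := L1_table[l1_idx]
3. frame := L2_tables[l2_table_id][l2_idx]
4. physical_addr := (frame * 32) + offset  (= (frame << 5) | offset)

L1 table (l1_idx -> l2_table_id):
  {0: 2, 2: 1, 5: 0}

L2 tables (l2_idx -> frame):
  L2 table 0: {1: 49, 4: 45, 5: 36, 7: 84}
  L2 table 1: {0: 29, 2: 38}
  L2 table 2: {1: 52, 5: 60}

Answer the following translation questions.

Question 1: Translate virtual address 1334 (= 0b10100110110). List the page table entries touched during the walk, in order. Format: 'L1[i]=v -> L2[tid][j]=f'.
vaddr = 1334 = 0b10100110110
Split: l1_idx=5, l2_idx=1, offset=22

Answer: L1[5]=0 -> L2[0][1]=49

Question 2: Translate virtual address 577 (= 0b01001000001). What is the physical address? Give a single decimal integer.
Answer: 1217

Derivation:
vaddr = 577 = 0b01001000001
Split: l1_idx=2, l2_idx=2, offset=1
L1[2] = 1
L2[1][2] = 38
paddr = 38 * 32 + 1 = 1217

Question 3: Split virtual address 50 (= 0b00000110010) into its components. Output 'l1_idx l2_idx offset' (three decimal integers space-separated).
Answer: 0 1 18

Derivation:
vaddr = 50 = 0b00000110010
  top 3 bits -> l1_idx = 0
  next 3 bits -> l2_idx = 1
  bottom 5 bits -> offset = 18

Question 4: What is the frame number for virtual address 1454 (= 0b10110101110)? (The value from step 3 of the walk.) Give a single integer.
Answer: 36

Derivation:
vaddr = 1454: l1_idx=5, l2_idx=5
L1[5] = 0; L2[0][5] = 36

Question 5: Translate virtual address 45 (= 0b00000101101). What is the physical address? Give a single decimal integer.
Answer: 1677

Derivation:
vaddr = 45 = 0b00000101101
Split: l1_idx=0, l2_idx=1, offset=13
L1[0] = 2
L2[2][1] = 52
paddr = 52 * 32 + 13 = 1677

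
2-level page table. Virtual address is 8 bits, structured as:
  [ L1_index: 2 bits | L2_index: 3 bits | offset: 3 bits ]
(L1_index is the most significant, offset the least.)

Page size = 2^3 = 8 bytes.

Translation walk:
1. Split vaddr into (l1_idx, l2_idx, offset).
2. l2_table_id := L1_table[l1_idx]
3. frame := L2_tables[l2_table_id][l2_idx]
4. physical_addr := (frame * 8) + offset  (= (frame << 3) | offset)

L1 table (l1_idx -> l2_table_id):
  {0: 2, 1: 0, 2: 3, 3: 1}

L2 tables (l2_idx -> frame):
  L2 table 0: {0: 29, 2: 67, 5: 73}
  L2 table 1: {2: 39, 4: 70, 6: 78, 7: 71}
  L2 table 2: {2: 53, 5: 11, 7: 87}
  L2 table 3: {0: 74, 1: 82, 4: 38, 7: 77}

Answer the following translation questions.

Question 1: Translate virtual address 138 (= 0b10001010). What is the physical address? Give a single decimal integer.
vaddr = 138 = 0b10001010
Split: l1_idx=2, l2_idx=1, offset=2
L1[2] = 3
L2[3][1] = 82
paddr = 82 * 8 + 2 = 658

Answer: 658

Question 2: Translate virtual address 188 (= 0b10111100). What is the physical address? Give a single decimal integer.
Answer: 620

Derivation:
vaddr = 188 = 0b10111100
Split: l1_idx=2, l2_idx=7, offset=4
L1[2] = 3
L2[3][7] = 77
paddr = 77 * 8 + 4 = 620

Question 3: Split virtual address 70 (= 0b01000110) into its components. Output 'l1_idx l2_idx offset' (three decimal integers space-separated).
Answer: 1 0 6

Derivation:
vaddr = 70 = 0b01000110
  top 2 bits -> l1_idx = 1
  next 3 bits -> l2_idx = 0
  bottom 3 bits -> offset = 6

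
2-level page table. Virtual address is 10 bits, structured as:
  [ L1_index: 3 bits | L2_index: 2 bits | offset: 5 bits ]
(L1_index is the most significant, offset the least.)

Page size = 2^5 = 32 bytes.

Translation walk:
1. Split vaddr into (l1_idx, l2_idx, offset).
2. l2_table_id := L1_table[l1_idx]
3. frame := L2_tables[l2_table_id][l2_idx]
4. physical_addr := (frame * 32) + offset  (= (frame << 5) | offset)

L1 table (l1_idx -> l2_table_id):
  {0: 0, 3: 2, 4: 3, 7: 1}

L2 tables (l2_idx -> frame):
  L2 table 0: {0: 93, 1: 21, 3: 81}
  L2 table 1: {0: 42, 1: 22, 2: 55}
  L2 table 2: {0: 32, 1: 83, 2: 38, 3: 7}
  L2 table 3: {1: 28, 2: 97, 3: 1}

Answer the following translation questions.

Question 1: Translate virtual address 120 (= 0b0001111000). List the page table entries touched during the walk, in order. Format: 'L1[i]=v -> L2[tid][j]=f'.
Answer: L1[0]=0 -> L2[0][3]=81

Derivation:
vaddr = 120 = 0b0001111000
Split: l1_idx=0, l2_idx=3, offset=24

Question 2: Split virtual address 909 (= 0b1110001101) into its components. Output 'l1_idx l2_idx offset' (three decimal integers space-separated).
vaddr = 909 = 0b1110001101
  top 3 bits -> l1_idx = 7
  next 2 bits -> l2_idx = 0
  bottom 5 bits -> offset = 13

Answer: 7 0 13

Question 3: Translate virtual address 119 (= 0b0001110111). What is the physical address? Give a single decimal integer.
Answer: 2615

Derivation:
vaddr = 119 = 0b0001110111
Split: l1_idx=0, l2_idx=3, offset=23
L1[0] = 0
L2[0][3] = 81
paddr = 81 * 32 + 23 = 2615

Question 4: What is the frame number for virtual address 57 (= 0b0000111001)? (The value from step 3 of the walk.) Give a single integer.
Answer: 21

Derivation:
vaddr = 57: l1_idx=0, l2_idx=1
L1[0] = 0; L2[0][1] = 21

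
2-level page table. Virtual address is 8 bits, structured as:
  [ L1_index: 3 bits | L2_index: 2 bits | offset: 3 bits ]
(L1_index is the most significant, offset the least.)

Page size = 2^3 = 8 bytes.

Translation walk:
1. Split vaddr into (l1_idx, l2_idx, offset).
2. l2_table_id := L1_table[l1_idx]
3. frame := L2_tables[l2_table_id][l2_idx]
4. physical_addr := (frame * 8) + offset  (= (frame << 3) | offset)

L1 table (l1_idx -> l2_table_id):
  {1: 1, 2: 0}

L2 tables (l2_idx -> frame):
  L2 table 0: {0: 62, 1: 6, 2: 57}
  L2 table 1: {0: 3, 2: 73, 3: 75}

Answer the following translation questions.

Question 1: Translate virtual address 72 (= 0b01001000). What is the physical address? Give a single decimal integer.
vaddr = 72 = 0b01001000
Split: l1_idx=2, l2_idx=1, offset=0
L1[2] = 0
L2[0][1] = 6
paddr = 6 * 8 + 0 = 48

Answer: 48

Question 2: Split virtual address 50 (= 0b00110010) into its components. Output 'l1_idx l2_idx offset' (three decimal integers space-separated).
Answer: 1 2 2

Derivation:
vaddr = 50 = 0b00110010
  top 3 bits -> l1_idx = 1
  next 2 bits -> l2_idx = 2
  bottom 3 bits -> offset = 2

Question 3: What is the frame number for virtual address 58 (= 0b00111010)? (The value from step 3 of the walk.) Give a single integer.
Answer: 75

Derivation:
vaddr = 58: l1_idx=1, l2_idx=3
L1[1] = 1; L2[1][3] = 75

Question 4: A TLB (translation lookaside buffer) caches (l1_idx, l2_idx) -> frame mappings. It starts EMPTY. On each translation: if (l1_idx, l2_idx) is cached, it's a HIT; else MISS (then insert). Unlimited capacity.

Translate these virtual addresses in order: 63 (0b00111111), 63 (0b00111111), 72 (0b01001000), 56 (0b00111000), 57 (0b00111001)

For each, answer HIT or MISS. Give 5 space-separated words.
Answer: MISS HIT MISS HIT HIT

Derivation:
vaddr=63: (1,3) not in TLB -> MISS, insert
vaddr=63: (1,3) in TLB -> HIT
vaddr=72: (2,1) not in TLB -> MISS, insert
vaddr=56: (1,3) in TLB -> HIT
vaddr=57: (1,3) in TLB -> HIT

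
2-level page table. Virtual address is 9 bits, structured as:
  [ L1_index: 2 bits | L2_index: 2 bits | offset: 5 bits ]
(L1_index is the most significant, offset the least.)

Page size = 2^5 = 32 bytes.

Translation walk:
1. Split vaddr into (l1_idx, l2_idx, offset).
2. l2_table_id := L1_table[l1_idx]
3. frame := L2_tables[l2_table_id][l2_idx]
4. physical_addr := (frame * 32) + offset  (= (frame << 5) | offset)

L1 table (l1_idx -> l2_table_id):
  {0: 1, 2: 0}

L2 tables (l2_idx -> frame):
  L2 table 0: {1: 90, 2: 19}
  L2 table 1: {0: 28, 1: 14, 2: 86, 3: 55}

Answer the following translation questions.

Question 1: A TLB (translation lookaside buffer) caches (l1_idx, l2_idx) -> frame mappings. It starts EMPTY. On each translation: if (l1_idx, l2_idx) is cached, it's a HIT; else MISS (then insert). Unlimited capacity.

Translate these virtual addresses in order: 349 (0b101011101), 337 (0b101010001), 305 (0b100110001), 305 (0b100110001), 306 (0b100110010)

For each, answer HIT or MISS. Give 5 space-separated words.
Answer: MISS HIT MISS HIT HIT

Derivation:
vaddr=349: (2,2) not in TLB -> MISS, insert
vaddr=337: (2,2) in TLB -> HIT
vaddr=305: (2,1) not in TLB -> MISS, insert
vaddr=305: (2,1) in TLB -> HIT
vaddr=306: (2,1) in TLB -> HIT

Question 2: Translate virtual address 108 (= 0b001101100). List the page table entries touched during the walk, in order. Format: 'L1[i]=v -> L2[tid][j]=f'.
vaddr = 108 = 0b001101100
Split: l1_idx=0, l2_idx=3, offset=12

Answer: L1[0]=1 -> L2[1][3]=55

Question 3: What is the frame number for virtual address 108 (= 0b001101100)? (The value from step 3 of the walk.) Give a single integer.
Answer: 55

Derivation:
vaddr = 108: l1_idx=0, l2_idx=3
L1[0] = 1; L2[1][3] = 55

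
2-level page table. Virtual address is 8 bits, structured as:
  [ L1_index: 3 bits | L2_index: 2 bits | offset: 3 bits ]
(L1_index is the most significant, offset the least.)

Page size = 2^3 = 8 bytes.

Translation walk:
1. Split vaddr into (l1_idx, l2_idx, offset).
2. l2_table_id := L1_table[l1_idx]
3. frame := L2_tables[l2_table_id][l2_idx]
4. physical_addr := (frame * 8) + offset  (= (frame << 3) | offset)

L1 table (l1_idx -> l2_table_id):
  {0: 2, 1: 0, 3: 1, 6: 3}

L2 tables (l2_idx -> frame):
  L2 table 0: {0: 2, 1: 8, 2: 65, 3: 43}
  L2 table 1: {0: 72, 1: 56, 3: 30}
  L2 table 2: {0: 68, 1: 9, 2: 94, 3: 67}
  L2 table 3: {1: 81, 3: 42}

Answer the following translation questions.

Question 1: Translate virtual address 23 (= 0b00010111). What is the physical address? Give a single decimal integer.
Answer: 759

Derivation:
vaddr = 23 = 0b00010111
Split: l1_idx=0, l2_idx=2, offset=7
L1[0] = 2
L2[2][2] = 94
paddr = 94 * 8 + 7 = 759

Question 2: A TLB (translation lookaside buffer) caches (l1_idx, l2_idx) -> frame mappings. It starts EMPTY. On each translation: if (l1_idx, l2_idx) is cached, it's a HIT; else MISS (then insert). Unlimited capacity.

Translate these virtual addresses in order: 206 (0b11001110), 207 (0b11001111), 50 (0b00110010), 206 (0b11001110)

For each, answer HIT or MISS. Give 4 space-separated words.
vaddr=206: (6,1) not in TLB -> MISS, insert
vaddr=207: (6,1) in TLB -> HIT
vaddr=50: (1,2) not in TLB -> MISS, insert
vaddr=206: (6,1) in TLB -> HIT

Answer: MISS HIT MISS HIT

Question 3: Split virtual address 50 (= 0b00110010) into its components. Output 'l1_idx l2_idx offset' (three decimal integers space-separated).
Answer: 1 2 2

Derivation:
vaddr = 50 = 0b00110010
  top 3 bits -> l1_idx = 1
  next 2 bits -> l2_idx = 2
  bottom 3 bits -> offset = 2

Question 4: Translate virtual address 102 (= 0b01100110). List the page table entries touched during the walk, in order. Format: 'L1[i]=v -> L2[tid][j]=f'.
vaddr = 102 = 0b01100110
Split: l1_idx=3, l2_idx=0, offset=6

Answer: L1[3]=1 -> L2[1][0]=72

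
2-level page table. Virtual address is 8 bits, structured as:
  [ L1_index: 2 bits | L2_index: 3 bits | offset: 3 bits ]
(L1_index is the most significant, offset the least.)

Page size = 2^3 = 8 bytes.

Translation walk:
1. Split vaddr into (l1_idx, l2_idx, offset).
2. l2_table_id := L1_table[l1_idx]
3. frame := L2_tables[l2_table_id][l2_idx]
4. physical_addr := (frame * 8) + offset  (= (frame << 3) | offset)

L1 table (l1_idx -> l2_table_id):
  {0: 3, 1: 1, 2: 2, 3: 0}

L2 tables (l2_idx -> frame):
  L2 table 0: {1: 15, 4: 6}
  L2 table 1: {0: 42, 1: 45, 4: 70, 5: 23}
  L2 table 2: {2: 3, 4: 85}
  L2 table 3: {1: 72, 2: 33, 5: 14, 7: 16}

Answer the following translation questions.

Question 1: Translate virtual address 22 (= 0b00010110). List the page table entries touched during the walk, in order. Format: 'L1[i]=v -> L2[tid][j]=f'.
vaddr = 22 = 0b00010110
Split: l1_idx=0, l2_idx=2, offset=6

Answer: L1[0]=3 -> L2[3][2]=33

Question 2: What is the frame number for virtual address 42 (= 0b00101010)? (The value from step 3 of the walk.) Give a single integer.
Answer: 14

Derivation:
vaddr = 42: l1_idx=0, l2_idx=5
L1[0] = 3; L2[3][5] = 14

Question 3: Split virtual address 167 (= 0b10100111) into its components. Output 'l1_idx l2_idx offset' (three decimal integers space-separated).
vaddr = 167 = 0b10100111
  top 2 bits -> l1_idx = 2
  next 3 bits -> l2_idx = 4
  bottom 3 bits -> offset = 7

Answer: 2 4 7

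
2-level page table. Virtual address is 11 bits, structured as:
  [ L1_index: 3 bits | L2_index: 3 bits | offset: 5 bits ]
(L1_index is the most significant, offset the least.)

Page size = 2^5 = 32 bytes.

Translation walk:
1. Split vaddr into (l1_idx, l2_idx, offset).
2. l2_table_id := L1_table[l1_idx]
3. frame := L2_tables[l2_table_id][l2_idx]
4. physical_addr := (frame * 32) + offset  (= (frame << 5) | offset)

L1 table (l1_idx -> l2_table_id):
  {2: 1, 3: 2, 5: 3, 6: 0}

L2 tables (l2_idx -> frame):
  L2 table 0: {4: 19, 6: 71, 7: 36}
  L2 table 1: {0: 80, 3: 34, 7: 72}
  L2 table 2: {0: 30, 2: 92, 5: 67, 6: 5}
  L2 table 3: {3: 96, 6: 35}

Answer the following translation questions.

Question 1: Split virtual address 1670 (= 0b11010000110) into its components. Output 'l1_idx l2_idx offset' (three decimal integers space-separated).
vaddr = 1670 = 0b11010000110
  top 3 bits -> l1_idx = 6
  next 3 bits -> l2_idx = 4
  bottom 5 bits -> offset = 6

Answer: 6 4 6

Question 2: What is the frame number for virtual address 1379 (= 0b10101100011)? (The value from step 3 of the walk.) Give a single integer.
Answer: 96

Derivation:
vaddr = 1379: l1_idx=5, l2_idx=3
L1[5] = 3; L2[3][3] = 96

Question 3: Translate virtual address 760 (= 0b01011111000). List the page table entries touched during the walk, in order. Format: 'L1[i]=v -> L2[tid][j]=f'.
Answer: L1[2]=1 -> L2[1][7]=72

Derivation:
vaddr = 760 = 0b01011111000
Split: l1_idx=2, l2_idx=7, offset=24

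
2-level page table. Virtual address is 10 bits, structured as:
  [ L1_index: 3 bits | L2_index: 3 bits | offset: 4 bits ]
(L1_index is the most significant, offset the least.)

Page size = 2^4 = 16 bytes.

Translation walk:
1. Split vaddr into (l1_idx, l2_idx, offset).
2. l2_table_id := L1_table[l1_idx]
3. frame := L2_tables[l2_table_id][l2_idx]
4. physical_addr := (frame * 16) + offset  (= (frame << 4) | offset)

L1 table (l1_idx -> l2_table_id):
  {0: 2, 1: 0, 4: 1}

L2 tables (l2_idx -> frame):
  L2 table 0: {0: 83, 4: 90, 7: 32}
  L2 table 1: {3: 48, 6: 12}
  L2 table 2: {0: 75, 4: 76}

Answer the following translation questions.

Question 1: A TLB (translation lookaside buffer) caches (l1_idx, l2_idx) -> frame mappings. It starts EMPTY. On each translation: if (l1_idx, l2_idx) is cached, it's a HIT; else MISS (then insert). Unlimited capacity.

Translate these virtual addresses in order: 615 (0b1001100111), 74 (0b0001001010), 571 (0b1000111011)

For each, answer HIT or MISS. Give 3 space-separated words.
Answer: MISS MISS MISS

Derivation:
vaddr=615: (4,6) not in TLB -> MISS, insert
vaddr=74: (0,4) not in TLB -> MISS, insert
vaddr=571: (4,3) not in TLB -> MISS, insert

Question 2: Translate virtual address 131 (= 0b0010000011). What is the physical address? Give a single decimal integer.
Answer: 1331

Derivation:
vaddr = 131 = 0b0010000011
Split: l1_idx=1, l2_idx=0, offset=3
L1[1] = 0
L2[0][0] = 83
paddr = 83 * 16 + 3 = 1331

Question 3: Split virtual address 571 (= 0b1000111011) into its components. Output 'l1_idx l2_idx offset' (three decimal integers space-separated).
Answer: 4 3 11

Derivation:
vaddr = 571 = 0b1000111011
  top 3 bits -> l1_idx = 4
  next 3 bits -> l2_idx = 3
  bottom 4 bits -> offset = 11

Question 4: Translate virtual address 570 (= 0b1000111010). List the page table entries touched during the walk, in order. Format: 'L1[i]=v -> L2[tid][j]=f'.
Answer: L1[4]=1 -> L2[1][3]=48

Derivation:
vaddr = 570 = 0b1000111010
Split: l1_idx=4, l2_idx=3, offset=10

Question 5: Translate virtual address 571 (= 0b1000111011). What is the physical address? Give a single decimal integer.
Answer: 779

Derivation:
vaddr = 571 = 0b1000111011
Split: l1_idx=4, l2_idx=3, offset=11
L1[4] = 1
L2[1][3] = 48
paddr = 48 * 16 + 11 = 779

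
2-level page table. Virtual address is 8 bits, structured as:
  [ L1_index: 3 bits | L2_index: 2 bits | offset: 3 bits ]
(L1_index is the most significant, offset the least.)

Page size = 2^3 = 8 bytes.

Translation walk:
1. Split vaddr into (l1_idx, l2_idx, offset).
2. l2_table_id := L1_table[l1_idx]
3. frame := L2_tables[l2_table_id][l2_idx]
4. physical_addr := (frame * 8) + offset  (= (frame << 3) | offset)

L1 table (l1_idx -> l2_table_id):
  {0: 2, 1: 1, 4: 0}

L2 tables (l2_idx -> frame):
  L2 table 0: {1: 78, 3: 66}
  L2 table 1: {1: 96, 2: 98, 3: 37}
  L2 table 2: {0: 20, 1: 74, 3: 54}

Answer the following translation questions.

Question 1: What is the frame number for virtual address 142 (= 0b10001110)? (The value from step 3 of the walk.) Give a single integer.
vaddr = 142: l1_idx=4, l2_idx=1
L1[4] = 0; L2[0][1] = 78

Answer: 78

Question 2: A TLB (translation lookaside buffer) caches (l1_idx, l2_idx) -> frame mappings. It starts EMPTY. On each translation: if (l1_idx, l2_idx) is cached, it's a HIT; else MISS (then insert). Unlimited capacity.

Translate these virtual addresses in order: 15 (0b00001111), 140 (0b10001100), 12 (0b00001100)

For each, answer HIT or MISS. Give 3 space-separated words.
Answer: MISS MISS HIT

Derivation:
vaddr=15: (0,1) not in TLB -> MISS, insert
vaddr=140: (4,1) not in TLB -> MISS, insert
vaddr=12: (0,1) in TLB -> HIT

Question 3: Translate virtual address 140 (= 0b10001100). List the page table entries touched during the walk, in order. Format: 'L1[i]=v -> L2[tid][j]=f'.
vaddr = 140 = 0b10001100
Split: l1_idx=4, l2_idx=1, offset=4

Answer: L1[4]=0 -> L2[0][1]=78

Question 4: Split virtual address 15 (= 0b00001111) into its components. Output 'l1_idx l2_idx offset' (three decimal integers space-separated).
Answer: 0 1 7

Derivation:
vaddr = 15 = 0b00001111
  top 3 bits -> l1_idx = 0
  next 2 bits -> l2_idx = 1
  bottom 3 bits -> offset = 7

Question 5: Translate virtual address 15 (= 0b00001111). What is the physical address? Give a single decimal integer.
vaddr = 15 = 0b00001111
Split: l1_idx=0, l2_idx=1, offset=7
L1[0] = 2
L2[2][1] = 74
paddr = 74 * 8 + 7 = 599

Answer: 599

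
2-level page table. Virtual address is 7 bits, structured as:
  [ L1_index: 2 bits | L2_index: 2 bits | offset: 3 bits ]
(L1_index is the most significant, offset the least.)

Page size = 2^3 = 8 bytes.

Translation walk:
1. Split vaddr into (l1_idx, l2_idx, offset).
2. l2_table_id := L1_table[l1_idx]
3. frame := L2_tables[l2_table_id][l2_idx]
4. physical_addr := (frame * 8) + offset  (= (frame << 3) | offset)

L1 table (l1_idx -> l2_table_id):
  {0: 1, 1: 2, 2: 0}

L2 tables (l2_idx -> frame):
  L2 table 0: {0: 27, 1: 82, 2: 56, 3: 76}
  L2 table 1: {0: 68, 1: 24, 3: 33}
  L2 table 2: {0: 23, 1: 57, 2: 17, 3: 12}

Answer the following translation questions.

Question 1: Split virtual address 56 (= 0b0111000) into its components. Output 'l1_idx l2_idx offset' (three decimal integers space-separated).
Answer: 1 3 0

Derivation:
vaddr = 56 = 0b0111000
  top 2 bits -> l1_idx = 1
  next 2 bits -> l2_idx = 3
  bottom 3 bits -> offset = 0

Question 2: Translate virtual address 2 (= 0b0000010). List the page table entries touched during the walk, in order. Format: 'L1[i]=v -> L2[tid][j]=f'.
vaddr = 2 = 0b0000010
Split: l1_idx=0, l2_idx=0, offset=2

Answer: L1[0]=1 -> L2[1][0]=68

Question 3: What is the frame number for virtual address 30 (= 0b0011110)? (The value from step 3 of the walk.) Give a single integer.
vaddr = 30: l1_idx=0, l2_idx=3
L1[0] = 1; L2[1][3] = 33

Answer: 33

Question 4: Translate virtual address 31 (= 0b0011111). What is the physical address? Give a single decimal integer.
Answer: 271

Derivation:
vaddr = 31 = 0b0011111
Split: l1_idx=0, l2_idx=3, offset=7
L1[0] = 1
L2[1][3] = 33
paddr = 33 * 8 + 7 = 271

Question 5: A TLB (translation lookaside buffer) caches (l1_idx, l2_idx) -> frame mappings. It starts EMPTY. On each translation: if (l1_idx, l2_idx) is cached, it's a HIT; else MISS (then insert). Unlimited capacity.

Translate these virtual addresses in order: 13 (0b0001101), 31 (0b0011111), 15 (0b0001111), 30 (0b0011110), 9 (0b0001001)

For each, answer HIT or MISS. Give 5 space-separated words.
vaddr=13: (0,1) not in TLB -> MISS, insert
vaddr=31: (0,3) not in TLB -> MISS, insert
vaddr=15: (0,1) in TLB -> HIT
vaddr=30: (0,3) in TLB -> HIT
vaddr=9: (0,1) in TLB -> HIT

Answer: MISS MISS HIT HIT HIT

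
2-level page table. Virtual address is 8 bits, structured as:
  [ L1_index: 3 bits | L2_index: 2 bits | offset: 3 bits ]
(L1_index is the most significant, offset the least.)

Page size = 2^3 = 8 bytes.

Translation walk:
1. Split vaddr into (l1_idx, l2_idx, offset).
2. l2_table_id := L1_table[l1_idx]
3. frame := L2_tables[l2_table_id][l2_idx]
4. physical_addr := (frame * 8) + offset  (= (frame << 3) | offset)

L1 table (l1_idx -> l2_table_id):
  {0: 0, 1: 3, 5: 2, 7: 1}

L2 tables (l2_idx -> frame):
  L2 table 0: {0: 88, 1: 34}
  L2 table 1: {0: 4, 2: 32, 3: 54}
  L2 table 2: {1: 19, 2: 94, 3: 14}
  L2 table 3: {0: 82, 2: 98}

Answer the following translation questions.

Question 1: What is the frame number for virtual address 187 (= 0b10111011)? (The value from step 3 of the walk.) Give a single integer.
vaddr = 187: l1_idx=5, l2_idx=3
L1[5] = 2; L2[2][3] = 14

Answer: 14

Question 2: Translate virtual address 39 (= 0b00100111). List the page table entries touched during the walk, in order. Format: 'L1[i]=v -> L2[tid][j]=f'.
Answer: L1[1]=3 -> L2[3][0]=82

Derivation:
vaddr = 39 = 0b00100111
Split: l1_idx=1, l2_idx=0, offset=7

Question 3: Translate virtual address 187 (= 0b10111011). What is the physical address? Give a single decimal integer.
vaddr = 187 = 0b10111011
Split: l1_idx=5, l2_idx=3, offset=3
L1[5] = 2
L2[2][3] = 14
paddr = 14 * 8 + 3 = 115

Answer: 115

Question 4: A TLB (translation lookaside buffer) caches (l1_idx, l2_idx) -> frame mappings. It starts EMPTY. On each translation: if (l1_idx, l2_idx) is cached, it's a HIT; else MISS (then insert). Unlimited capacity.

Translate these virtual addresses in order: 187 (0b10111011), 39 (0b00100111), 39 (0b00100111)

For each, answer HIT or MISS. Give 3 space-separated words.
vaddr=187: (5,3) not in TLB -> MISS, insert
vaddr=39: (1,0) not in TLB -> MISS, insert
vaddr=39: (1,0) in TLB -> HIT

Answer: MISS MISS HIT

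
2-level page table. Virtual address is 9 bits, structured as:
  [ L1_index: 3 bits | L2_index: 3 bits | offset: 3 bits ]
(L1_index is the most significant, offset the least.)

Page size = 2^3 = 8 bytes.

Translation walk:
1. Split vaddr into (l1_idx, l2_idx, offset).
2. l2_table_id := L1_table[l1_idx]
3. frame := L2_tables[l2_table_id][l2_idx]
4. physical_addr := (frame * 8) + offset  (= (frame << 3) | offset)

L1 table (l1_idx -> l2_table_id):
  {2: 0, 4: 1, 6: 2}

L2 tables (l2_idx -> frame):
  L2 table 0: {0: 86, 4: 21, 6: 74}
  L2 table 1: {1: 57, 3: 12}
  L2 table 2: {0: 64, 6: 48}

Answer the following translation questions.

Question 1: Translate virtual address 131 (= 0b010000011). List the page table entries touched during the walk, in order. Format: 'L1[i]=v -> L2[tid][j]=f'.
vaddr = 131 = 0b010000011
Split: l1_idx=2, l2_idx=0, offset=3

Answer: L1[2]=0 -> L2[0][0]=86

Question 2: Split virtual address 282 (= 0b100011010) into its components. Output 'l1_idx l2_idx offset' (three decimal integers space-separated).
vaddr = 282 = 0b100011010
  top 3 bits -> l1_idx = 4
  next 3 bits -> l2_idx = 3
  bottom 3 bits -> offset = 2

Answer: 4 3 2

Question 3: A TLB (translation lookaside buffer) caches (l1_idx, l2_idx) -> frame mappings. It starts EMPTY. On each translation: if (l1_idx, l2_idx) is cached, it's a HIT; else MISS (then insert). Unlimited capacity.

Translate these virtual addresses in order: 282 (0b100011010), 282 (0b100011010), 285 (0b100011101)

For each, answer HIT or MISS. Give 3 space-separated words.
Answer: MISS HIT HIT

Derivation:
vaddr=282: (4,3) not in TLB -> MISS, insert
vaddr=282: (4,3) in TLB -> HIT
vaddr=285: (4,3) in TLB -> HIT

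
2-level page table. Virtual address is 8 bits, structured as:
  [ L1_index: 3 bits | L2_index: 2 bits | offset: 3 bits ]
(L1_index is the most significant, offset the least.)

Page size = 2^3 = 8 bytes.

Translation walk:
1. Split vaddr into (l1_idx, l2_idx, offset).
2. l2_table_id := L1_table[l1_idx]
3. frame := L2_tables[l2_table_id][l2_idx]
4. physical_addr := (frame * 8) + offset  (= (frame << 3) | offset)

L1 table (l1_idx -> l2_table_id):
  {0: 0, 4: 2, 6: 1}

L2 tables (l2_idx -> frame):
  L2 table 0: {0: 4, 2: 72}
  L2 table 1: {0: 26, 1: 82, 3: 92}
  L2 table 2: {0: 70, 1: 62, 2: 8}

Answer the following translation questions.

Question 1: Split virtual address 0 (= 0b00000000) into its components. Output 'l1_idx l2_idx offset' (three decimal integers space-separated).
Answer: 0 0 0

Derivation:
vaddr = 0 = 0b00000000
  top 3 bits -> l1_idx = 0
  next 2 bits -> l2_idx = 0
  bottom 3 bits -> offset = 0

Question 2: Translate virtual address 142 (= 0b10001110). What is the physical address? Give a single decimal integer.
Answer: 502

Derivation:
vaddr = 142 = 0b10001110
Split: l1_idx=4, l2_idx=1, offset=6
L1[4] = 2
L2[2][1] = 62
paddr = 62 * 8 + 6 = 502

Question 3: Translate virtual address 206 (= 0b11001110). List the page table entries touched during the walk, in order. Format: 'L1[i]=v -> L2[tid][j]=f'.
Answer: L1[6]=1 -> L2[1][1]=82

Derivation:
vaddr = 206 = 0b11001110
Split: l1_idx=6, l2_idx=1, offset=6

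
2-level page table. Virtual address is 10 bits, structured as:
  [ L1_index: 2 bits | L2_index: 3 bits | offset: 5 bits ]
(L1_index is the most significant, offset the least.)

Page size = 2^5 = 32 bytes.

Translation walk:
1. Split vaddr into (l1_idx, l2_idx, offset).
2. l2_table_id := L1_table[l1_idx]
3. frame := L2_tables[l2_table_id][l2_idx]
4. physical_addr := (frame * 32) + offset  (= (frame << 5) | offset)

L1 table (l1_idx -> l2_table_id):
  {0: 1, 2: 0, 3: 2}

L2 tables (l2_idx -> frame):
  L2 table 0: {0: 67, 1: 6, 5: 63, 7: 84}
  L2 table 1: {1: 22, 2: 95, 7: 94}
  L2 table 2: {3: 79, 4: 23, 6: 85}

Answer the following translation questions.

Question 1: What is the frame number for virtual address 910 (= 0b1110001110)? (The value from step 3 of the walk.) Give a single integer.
vaddr = 910: l1_idx=3, l2_idx=4
L1[3] = 2; L2[2][4] = 23

Answer: 23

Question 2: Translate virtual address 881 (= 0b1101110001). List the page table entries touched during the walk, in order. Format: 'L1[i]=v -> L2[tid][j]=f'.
Answer: L1[3]=2 -> L2[2][3]=79

Derivation:
vaddr = 881 = 0b1101110001
Split: l1_idx=3, l2_idx=3, offset=17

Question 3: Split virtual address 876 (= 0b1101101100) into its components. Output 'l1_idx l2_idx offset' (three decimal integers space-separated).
vaddr = 876 = 0b1101101100
  top 2 bits -> l1_idx = 3
  next 3 bits -> l2_idx = 3
  bottom 5 bits -> offset = 12

Answer: 3 3 12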